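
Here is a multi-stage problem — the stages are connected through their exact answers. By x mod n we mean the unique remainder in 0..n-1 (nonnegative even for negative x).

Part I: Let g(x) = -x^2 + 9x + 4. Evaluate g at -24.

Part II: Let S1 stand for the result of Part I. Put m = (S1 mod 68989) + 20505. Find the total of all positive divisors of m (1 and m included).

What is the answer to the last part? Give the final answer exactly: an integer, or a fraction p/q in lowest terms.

140940

Part I: -1*(-24)^2 + 9*(-24)^1 + 4 = (-576) + (-216) + (4) = -788; answer -788
Part II: S1 = -788; m = 88706; 88706 = 2 * 17 * 2609; sigma = (1 + 2) * (1 + 17) * (1 + 2609) = 3 * 18 * 2610 = 140940; answer 140940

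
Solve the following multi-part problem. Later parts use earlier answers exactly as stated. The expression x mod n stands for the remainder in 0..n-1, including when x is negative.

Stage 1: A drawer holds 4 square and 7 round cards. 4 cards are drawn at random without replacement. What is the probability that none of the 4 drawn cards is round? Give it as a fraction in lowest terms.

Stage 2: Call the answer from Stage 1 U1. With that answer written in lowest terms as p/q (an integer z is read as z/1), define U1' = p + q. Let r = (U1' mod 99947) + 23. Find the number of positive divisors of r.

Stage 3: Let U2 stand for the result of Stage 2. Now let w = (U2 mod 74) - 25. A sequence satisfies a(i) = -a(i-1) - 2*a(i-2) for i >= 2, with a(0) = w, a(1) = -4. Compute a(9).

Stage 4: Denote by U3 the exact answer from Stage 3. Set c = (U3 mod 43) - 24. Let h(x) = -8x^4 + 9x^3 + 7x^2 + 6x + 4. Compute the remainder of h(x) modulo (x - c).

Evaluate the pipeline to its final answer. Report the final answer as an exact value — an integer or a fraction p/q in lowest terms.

Stage 1: total draws C(11,4) = 330; favorable C(4,4) = 1; P = 1/330; answer 1/330
Stage 2: U1 = 1/330; threaded value p + q = 331; r = 354; 354 = 2 * 3 * 59; number of divisors = (1+1) * (1+1) * (1+1) = 8; answer 8
Stage 3: U2 = 8; w = -17; a(2) = -1*(-4) - 2*(-17) = 38; iterating: a(2)=38, a(3)=-30, a(4)=-46, a(5)=106, a(6)=-14, a(7)=-198, a(8)=226, a(9)=170; answer 170
Stage 4: U3 = 170; c = 17; remainder = value at the root: -8*(17)^4 + 9*(17)^3 + 7*(17)^2 + 6*(17)^1 + 4 = (-668168) + (44217) + (2023) + (102) + (4) = -621822; answer -621822

-621822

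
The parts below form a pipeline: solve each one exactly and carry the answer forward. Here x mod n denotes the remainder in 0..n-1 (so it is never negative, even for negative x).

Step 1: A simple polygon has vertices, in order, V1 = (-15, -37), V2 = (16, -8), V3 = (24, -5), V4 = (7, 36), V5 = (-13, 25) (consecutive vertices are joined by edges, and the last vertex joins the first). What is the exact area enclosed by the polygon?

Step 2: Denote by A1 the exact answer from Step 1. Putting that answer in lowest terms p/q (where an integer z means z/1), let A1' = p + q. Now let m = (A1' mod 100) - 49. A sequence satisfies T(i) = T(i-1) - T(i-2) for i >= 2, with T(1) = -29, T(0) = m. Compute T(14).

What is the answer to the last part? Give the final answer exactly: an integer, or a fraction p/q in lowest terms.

8

Step 1: cross terms: (-15*-8 - 16*-37)=712, (16*-5 - 24*-8)=112, (24*36 - 7*-5)=899, (7*25 - -13*36)=643, (-13*-37 - -15*25)=856; twice the area = |3222| = 3222; area = 1611; answer 1611
Step 2: A1 = 1611; threaded value p + q = 1612; m = -37; T(2) = 1*(-29) - 1*(-37) = 8; iterating: T(2)=8, T(3)=37, T(4)=29, T(5)=-8, T(6)=-37, T(7)=-29, T(8)=8, T(9)=37, T(10)=29, T(11)=-8, T(12)=-37, T(13)=-29, T(14)=8; answer 8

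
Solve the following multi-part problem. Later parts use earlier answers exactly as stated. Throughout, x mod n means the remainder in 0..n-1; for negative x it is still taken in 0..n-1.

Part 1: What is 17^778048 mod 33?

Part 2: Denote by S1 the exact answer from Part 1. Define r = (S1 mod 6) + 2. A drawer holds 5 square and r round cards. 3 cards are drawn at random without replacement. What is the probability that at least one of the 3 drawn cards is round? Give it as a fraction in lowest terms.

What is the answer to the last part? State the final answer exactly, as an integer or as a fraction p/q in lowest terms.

31/33

Part 1: squarings mod 33: 17^1=17, 17^2=25, 17^4=31, 17^8=4, 17^16=16, 17^32=25, 17^64=31, 17^128=4, 17^256=16, 17^512=25, 17^1024=31, 17^2048=4, 17^4096=16, 17^8192=25, 17^16384=31, 17^32768=4, 17^65536=16, 17^131072=25, 17^262144=31, 17^524288=4; 17^778048 = 17^64 * 17^256 * 17^512 * 17^1024 * 17^2048 * 17^4096 * 17^16384 * 17^32768 * 17^65536 * 17^131072 * 17^524288 = 4 (mod 33); answer 4
Part 2: S1 = 4; r = 6; total draws C(11,3) = 165; complement C(5,3) = 10; favorable 165 - 10 = 155; P = 31/33; answer 31/33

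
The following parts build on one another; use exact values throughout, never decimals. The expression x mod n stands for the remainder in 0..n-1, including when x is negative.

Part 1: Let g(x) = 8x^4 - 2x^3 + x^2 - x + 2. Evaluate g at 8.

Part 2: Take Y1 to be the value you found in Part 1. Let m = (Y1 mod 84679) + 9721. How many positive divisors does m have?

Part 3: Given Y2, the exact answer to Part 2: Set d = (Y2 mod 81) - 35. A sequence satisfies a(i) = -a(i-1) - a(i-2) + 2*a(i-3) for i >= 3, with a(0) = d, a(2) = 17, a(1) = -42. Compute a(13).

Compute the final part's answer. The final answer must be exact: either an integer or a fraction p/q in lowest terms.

Part 1: 8*(8)^4 - 2*(8)^3 + 1*(8)^2 - 1*(8)^1 + 2 = (32768) + (-1024) + (64) + (-8) + (2) = 31802; answer 31802
Part 2: Y1 = 31802; m = 41523; 41523 = 3 * 13841; number of divisors = (1+1) * (1+1) = 4; answer 4
Part 3: Y2 = 4; d = -31; a(3) = -1*(17) - 1*(-42) + 2*(-31) = -37; iterating: a(3)=-37, a(4)=-64, a(5)=135, a(6)=-145, a(7)=-118, a(8)=533, a(9)=-705, a(10)=-64, a(11)=1835, a(12)=-3181, a(13)=1218; answer 1218

1218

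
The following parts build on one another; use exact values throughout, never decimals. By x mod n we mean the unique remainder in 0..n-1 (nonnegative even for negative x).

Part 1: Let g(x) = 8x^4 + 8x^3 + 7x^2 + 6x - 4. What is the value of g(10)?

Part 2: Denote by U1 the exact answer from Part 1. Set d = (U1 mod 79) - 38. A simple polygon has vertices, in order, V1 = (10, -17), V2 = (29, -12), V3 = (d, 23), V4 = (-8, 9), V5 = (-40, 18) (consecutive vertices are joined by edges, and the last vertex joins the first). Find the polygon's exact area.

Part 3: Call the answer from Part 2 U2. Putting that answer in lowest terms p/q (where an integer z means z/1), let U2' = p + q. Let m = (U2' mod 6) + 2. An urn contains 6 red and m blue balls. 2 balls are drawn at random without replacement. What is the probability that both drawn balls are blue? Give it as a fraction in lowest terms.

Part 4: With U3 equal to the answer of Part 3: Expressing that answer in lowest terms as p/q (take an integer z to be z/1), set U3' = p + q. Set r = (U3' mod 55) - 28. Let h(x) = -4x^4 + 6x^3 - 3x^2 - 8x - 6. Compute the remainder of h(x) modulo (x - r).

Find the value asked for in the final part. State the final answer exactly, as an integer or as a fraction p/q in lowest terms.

Part 1: 8*(10)^4 + 8*(10)^3 + 7*(10)^2 + 6*(10)^1 - 4 = (80000) + (8000) + (700) + (60) + (-4) = 88756; answer 88756
Part 2: U1 = 88756; d = 1; cross terms: (10*-12 - 29*-17)=373, (29*23 - 1*-12)=679, (1*9 - -8*23)=193, (-8*18 - -40*9)=216, (-40*-17 - 10*18)=500; twice the area = |1961| = 1961; area = 1961/2; answer 1961/2
Part 3: U2 = 1961/2; threaded value p + q = 1963; m = 3; total draws C(9,2) = 36; favorable C(3,2) = 3; P = 1/12; answer 1/12
Part 4: U3 = 1/12; threaded value p + q = 13; r = -15; remainder = value at the root: -4*(-15)^4 + 6*(-15)^3 - 3*(-15)^2 - 8*(-15)^1 - 6 = (-202500) + (-20250) + (-675) + (120) + (-6) = -223311; answer -223311

-223311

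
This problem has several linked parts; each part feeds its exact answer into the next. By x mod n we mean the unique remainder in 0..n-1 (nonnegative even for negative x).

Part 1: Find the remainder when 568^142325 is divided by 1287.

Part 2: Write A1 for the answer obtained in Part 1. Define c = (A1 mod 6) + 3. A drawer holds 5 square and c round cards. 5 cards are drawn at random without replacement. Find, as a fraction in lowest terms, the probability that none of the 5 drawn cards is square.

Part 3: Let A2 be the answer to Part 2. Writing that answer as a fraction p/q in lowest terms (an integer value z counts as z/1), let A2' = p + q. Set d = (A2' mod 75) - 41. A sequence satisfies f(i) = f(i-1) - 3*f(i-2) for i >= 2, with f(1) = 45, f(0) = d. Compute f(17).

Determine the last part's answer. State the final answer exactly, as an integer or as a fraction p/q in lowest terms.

21720

Part 1: squarings mod 1287: 568^1=568, 568^2=874, 568^4=685, 568^8=757, 568^16=334, 568^32=874, 568^64=685, 568^128=757, 568^256=334, 568^512=874, 568^1024=685, 568^2048=757, 568^4096=334, 568^8192=874, 568^16384=685, 568^32768=757, 568^65536=334, 568^131072=874; 568^142325 = 568^1 * 568^4 * 568^16 * 568^32 * 568^64 * 568^128 * 568^256 * 568^512 * 568^2048 * 568^8192 * 568^131072 = 406 (mod 1287); answer 406
Part 2: A1 = 406; c = 7; total draws C(12,5) = 792; favorable C(7,5) = 21; P = 7/264; answer 7/264
Part 3: A2 = 7/264; threaded value p + q = 271; d = 5; f(2) = 1*(45) - 3*(5) = 30; iterating: f(2)=30, f(3)=-105, f(4)=-195, f(5)=120, f(6)=705, f(7)=345, f(8)=-1770, f(9)=-2805, f(10)=2505, f(11)=10920, f(12)=3405, f(13)=-29355, f(14)=-39570, f(15)=48495, f(16)=167205, f(17)=21720; answer 21720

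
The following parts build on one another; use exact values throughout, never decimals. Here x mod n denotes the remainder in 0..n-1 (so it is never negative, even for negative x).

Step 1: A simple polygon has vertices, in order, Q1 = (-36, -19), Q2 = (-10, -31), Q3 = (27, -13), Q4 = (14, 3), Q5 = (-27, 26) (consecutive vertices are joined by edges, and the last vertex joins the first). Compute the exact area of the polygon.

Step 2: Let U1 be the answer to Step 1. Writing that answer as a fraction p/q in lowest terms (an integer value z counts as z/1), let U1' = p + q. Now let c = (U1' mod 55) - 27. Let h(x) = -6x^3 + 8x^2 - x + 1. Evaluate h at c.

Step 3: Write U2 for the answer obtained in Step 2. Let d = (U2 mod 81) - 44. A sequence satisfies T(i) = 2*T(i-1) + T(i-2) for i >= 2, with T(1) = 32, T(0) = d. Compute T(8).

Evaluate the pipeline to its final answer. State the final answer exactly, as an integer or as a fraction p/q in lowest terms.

10521

Step 1: cross terms: (-36*-31 - -10*-19)=926, (-10*-13 - 27*-31)=967, (27*3 - 14*-13)=263, (14*26 - -27*3)=445, (-27*-19 - -36*26)=1449; twice the area = |4050| = 4050; area = 2025; answer 2025
Step 2: U1 = 2025; threaded value p + q = 2026; c = 19; -6*(19)^3 + 8*(19)^2 - 1*(19)^1 + 1 = (-41154) + (2888) + (-19) + (1) = -38284; answer -38284
Step 3: U2 = -38284; d = -15; T(2) = 2*(32) + 1*(-15) = 49; iterating: T(2)=49, T(3)=130, T(4)=309, T(5)=748, T(6)=1805, T(7)=4358, T(8)=10521; answer 10521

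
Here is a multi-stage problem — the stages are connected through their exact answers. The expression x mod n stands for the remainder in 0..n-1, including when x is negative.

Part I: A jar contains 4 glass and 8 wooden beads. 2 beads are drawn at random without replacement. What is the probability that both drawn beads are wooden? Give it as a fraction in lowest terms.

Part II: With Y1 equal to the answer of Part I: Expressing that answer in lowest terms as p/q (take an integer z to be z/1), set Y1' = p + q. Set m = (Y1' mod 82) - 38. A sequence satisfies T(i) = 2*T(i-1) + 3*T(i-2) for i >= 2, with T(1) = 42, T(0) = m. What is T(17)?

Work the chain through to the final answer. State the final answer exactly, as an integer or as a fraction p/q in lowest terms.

1646537082

Part I: total draws C(12,2) = 66; favorable C(8,2) = 28; P = 14/33; answer 14/33
Part II: Y1 = 14/33; threaded value p + q = 47; m = 9; T(2) = 2*(42) + 3*(9) = 111; iterating: T(2)=111, T(3)=348, T(4)=1029, T(5)=3102, T(6)=9291, T(7)=27888, T(8)=83649, T(9)=250962, T(10)=752871, T(11)=2258628, T(12)=6775869, T(13)=20327622, T(14)=60982851, T(15)=182948568, T(16)=548845689, T(17)=1646537082; answer 1646537082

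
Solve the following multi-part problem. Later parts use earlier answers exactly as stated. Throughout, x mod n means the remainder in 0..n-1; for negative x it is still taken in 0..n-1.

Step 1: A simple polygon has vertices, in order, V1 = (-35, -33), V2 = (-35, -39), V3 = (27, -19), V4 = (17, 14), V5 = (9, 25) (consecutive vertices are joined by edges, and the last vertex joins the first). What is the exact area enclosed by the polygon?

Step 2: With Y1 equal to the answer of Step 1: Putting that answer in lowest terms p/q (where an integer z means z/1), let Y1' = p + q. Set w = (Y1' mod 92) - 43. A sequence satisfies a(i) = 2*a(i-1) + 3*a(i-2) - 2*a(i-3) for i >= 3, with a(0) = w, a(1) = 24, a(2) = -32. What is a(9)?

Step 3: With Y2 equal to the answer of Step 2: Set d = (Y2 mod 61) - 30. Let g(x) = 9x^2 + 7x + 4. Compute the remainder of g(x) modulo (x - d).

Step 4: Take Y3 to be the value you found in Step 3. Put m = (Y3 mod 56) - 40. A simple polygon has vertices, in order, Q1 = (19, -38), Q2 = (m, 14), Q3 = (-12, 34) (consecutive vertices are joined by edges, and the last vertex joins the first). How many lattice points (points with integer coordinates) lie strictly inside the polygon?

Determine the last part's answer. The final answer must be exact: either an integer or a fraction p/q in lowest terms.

400

Step 1: cross terms: (-35*-39 - -35*-33)=210, (-35*-19 - 27*-39)=1718, (27*14 - 17*-19)=701, (17*25 - 9*14)=299, (9*-33 - -35*25)=578; twice the area = |3506| = 3506; area = 1753; answer 1753
Step 2: Y1 = 1753; threaded value p + q = 1754; w = -37; a(3) = 2*(-32) + 3*(24) - 2*(-37) = 82; iterating: a(3)=82, a(4)=20, a(5)=350, a(6)=596, a(7)=2202, a(8)=5492, a(9)=16398; answer 16398
Step 3: Y2 = 16398; d = 20; remainder = value at the root: 9*(20)^2 + 7*(20)^1 + 4 = (3600) + (140) + (4) = 3744; answer 3744
Step 4: Y3 = 3744; m = 8; cross terms: (19*14 - 8*-38)=570, (8*34 - -12*14)=440, (-12*-38 - 19*34)=-190; twice the area = |820| = 820; area = 410; boundary points = 1 + 20 + 1 = 22; strictly interior points = area - boundary/2 + 1 = 400; answer 400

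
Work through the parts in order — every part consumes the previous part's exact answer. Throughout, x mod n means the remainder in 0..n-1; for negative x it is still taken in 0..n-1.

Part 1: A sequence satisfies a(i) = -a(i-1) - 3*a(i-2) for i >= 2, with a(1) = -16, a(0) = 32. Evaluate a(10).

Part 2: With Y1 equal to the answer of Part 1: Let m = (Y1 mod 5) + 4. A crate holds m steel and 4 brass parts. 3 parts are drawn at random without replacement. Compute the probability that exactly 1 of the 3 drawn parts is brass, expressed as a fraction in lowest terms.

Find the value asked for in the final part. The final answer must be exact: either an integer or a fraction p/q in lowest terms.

Part 1: a(2) = -1*(-16) - 3*(32) = -80; iterating: a(2)=-80, a(3)=128, a(4)=112, a(5)=-496, a(6)=160, a(7)=1328, a(8)=-1808, a(9)=-2176, a(10)=7600; answer 7600
Part 2: Y1 = 7600; m = 4; total draws C(8,3) = 56; favorable C(4,1)*C(4,2) = 24; P = 3/7; answer 3/7

3/7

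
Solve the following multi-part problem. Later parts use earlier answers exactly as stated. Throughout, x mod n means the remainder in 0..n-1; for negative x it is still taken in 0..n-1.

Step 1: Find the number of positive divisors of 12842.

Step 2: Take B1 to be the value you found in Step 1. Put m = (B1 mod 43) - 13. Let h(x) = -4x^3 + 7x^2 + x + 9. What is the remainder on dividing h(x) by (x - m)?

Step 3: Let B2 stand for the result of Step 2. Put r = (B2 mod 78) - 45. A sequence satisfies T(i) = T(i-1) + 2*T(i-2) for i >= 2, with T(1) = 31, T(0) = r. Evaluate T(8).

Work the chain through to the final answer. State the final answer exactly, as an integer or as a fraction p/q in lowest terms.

Step 1: 12842 = 2 * 6421; number of divisors = (1+1) * (1+1) = 4; answer 4
Step 2: B1 = 4; m = -9; remainder = value at the root: -4*(-9)^3 + 7*(-9)^2 + 1*(-9)^1 + 9 = (2916) + (567) + (-9) + (9) = 3483; answer 3483
Step 3: B2 = 3483; r = 6; T(2) = 1*(31) + 2*(6) = 43; iterating: T(2)=43, T(3)=105, T(4)=191, T(5)=401, T(6)=783, T(7)=1585, T(8)=3151; answer 3151

3151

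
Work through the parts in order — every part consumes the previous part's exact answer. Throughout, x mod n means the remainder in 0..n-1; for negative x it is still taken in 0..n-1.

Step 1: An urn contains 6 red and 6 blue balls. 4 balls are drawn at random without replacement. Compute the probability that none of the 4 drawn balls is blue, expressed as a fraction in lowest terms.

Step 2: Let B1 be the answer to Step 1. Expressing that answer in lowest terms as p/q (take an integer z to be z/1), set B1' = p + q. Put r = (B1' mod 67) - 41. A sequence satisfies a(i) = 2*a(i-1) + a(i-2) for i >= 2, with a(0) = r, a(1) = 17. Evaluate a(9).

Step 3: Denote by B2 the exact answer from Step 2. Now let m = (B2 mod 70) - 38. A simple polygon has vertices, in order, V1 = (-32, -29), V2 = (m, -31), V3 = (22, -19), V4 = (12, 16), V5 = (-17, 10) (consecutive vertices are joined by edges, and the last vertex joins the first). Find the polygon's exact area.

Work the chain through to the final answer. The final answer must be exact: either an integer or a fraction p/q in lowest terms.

Step 1: total draws C(12,4) = 495; favorable C(6,4) = 15; P = 1/33; answer 1/33
Step 2: B1 = 1/33; threaded value p + q = 34; r = -7; a(2) = 2*(17) + 1*(-7) = 27; iterating: a(2)=27, a(3)=71, a(4)=169, a(5)=409, a(6)=987, a(7)=2383, a(8)=5753, a(9)=13889; answer 13889
Step 3: B2 = 13889; m = -9; cross terms: (-32*-31 - -9*-29)=731, (-9*-19 - 22*-31)=853, (22*16 - 12*-19)=580, (12*10 - -17*16)=392, (-17*-29 - -32*10)=813; twice the area = |3369| = 3369; area = 3369/2; answer 3369/2

3369/2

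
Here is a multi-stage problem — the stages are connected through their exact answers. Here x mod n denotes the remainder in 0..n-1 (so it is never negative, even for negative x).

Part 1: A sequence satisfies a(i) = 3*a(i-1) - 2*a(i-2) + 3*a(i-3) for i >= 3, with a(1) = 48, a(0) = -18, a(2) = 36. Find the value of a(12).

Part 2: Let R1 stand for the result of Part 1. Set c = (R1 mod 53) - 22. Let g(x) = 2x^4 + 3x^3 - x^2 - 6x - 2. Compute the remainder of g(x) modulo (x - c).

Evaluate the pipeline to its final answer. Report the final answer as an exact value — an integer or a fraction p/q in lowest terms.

662

Part 1: a(3) = 3*(36) - 2*(48) + 3*(-18) = -42; iterating: a(3)=-42, a(4)=-54, a(5)=30, a(6)=72, a(7)=-6, a(8)=-72, a(9)=12, a(10)=162, a(11)=246, a(12)=450; answer 450
Part 2: R1 = 450; c = 4; remainder = value at the root: 2*(4)^4 + 3*(4)^3 - 1*(4)^2 - 6*(4)^1 - 2 = (512) + (192) + (-16) + (-24) + (-2) = 662; answer 662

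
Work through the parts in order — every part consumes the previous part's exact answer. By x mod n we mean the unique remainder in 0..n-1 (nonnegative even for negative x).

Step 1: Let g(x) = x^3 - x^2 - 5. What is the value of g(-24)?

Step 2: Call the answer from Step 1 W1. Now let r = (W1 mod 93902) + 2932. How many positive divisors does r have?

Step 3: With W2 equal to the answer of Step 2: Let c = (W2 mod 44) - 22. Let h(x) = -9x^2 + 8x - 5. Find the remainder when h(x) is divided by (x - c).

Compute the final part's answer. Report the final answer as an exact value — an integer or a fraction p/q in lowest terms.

Step 1: 1*(-24)^3 - 1*(-24)^2 - 5 = (-13824) + (-576) + (-5) = -14405; answer -14405
Step 2: W1 = -14405; r = 82429; 82429 = 31 * 2659; number of divisors = (1+1) * (1+1) = 4; answer 4
Step 3: W2 = 4; c = -18; remainder = value at the root: -9*(-18)^2 + 8*(-18)^1 - 5 = (-2916) + (-144) + (-5) = -3065; answer -3065

-3065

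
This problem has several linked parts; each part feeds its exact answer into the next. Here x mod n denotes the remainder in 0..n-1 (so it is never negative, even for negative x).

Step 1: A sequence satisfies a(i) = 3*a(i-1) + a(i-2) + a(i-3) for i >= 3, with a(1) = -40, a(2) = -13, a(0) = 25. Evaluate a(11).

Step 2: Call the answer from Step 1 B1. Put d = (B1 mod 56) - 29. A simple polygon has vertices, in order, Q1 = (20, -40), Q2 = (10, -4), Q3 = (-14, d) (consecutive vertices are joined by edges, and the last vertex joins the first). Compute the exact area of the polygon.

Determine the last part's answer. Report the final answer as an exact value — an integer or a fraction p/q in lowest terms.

Step 1: a(3) = 3*(-13) + 1*(-40) + 1*(25) = -54; iterating: a(3)=-54, a(4)=-215, a(5)=-712, a(6)=-2405, a(7)=-8142, a(8)=-27543, a(9)=-93176, a(10)=-315213, a(11)=-1066358; answer -1066358
Step 2: B1 = -1066358; d = 21; cross terms: (20*-4 - 10*-40)=320, (10*21 - -14*-4)=154, (-14*-40 - 20*21)=140; twice the area = |614| = 614; area = 307; answer 307

307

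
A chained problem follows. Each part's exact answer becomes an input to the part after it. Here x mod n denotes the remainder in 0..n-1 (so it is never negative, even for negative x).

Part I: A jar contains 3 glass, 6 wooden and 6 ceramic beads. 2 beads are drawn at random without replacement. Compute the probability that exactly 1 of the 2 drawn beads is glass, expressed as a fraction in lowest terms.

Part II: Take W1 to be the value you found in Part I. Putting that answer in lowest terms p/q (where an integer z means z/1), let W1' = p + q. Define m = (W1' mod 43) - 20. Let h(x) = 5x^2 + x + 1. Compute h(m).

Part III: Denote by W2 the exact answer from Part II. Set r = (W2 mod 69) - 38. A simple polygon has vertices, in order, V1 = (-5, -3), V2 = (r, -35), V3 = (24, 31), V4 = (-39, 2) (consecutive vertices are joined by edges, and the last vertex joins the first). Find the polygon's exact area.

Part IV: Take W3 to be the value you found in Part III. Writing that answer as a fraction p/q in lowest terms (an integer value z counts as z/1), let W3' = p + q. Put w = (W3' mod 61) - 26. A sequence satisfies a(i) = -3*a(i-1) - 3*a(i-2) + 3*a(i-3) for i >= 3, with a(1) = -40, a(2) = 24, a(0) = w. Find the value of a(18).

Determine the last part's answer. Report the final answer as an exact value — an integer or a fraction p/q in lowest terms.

Part I: total draws C(15,2) = 105; favorable C(3,1)*C(12,1) = 36; P = 12/35; answer 12/35
Part II: W1 = 12/35; threaded value p + q = 47; m = -16; 5*(-16)^2 + 1*(-16)^1 + 1 = (1280) + (-16) + (1) = 1265; answer 1265
Part III: W2 = 1265; r = -15; cross terms: (-5*-35 - -15*-3)=130, (-15*31 - 24*-35)=375, (24*2 - -39*31)=1257, (-39*-3 - -5*2)=127; twice the area = |1889| = 1889; area = 1889/2; answer 1889/2
Part IV: W3 = 1889/2; threaded value p + q = 1891; w = -26; a(3) = -3*(24) - 3*(-40) + 3*(-26) = -30; iterating: a(3)=-30, a(4)=-102, a(5)=468, a(6)=-1188, a(7)=1854, a(8)=-594, a(9)=-7344, a(10)=29376, a(11)=-67878, a(12)=93474, a(13)=11340, a(14)=-518076, a(15)=1800630, a(16)=-3813642, a(17)=4484808, a(18)=3388392; answer 3388392

3388392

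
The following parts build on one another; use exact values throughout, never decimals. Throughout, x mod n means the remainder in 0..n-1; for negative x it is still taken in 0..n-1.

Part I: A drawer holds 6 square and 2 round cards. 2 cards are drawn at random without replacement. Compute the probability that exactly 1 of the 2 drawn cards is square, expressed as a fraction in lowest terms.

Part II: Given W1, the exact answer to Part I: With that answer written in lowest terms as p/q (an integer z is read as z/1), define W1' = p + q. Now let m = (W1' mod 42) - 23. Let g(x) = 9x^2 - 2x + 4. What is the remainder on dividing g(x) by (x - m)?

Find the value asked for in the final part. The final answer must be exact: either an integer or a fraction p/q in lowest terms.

Part I: total draws C(8,2) = 28; favorable C(6,1)*C(2,1) = 12; P = 3/7; answer 3/7
Part II: W1 = 3/7; threaded value p + q = 10; m = -13; remainder = value at the root: 9*(-13)^2 - 2*(-13)^1 + 4 = (1521) + (26) + (4) = 1551; answer 1551

1551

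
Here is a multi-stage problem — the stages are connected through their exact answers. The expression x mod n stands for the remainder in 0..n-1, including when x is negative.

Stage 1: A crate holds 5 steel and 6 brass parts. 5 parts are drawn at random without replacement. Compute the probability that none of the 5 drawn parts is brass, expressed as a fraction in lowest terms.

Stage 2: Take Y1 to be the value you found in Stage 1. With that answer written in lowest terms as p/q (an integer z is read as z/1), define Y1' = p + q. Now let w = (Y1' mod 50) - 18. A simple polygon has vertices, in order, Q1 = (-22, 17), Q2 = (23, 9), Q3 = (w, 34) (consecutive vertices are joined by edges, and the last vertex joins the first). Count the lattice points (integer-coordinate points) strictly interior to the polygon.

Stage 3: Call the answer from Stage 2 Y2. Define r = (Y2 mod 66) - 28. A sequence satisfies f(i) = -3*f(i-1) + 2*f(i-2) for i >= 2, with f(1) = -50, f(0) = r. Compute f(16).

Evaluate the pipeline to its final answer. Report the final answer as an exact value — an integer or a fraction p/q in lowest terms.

9770969994

Stage 1: total draws C(11,5) = 462; favorable C(5,5) = 1; P = 1/462; answer 1/462
Stage 2: Y1 = 1/462; threaded value p + q = 463; w = -5; cross terms: (-22*9 - 23*17)=-589, (23*34 - -5*9)=827, (-5*17 - -22*34)=663; twice the area = |901| = 901; area = 901/2; boundary points = 1 + 1 + 17 = 19; strictly interior points = area - boundary/2 + 1 = 442; answer 442
Stage 3: Y2 = 442; r = 18; f(2) = -3*(-50) + 2*(18) = 186; iterating: f(2)=186, f(3)=-658, f(4)=2346, f(5)=-8354, f(6)=29754, f(7)=-105970, f(8)=377418, f(9)=-1344194, f(10)=4787418, f(11)=-17050642, f(12)=60726762, f(13)=-216281570, f(14)=770298234, f(15)=-2743457842, f(16)=9770969994; answer 9770969994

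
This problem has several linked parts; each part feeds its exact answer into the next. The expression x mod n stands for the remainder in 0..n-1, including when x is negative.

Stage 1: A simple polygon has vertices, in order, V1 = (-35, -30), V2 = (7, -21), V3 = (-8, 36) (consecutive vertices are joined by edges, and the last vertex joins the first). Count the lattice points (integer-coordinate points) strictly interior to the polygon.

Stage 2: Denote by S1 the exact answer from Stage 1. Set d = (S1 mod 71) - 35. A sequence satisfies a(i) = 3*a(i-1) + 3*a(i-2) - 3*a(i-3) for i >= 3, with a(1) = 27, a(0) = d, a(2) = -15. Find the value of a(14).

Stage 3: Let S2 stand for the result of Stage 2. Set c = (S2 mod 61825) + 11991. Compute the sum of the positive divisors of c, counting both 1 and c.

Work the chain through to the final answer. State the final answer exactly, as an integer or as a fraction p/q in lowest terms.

14160

Stage 1: cross terms: (-35*-21 - 7*-30)=945, (7*36 - -8*-21)=84, (-8*-30 - -35*36)=1500; twice the area = |2529| = 2529; area = 2529/2; boundary points = 3 + 3 + 3 = 9; strictly interior points = area - boundary/2 + 1 = 1261; answer 1261
Stage 2: S1 = 1261; d = 19; a(3) = 3*(-15) + 3*(27) - 3*(19) = -21; iterating: a(3)=-21, a(4)=-189, a(5)=-585, a(6)=-2259, a(7)=-7965, a(8)=-28917, a(9)=-103869, a(10)=-374463, a(11)=-1348245, a(12)=-4856517, a(13)=-17490897, a(14)=-62997507; answer -62997507
Stage 3: S2 = -62997507; c = 14159; 14159 is prime, so its only divisors are 1 and 14159; sigma = 1 + 14159 = 14160; answer 14160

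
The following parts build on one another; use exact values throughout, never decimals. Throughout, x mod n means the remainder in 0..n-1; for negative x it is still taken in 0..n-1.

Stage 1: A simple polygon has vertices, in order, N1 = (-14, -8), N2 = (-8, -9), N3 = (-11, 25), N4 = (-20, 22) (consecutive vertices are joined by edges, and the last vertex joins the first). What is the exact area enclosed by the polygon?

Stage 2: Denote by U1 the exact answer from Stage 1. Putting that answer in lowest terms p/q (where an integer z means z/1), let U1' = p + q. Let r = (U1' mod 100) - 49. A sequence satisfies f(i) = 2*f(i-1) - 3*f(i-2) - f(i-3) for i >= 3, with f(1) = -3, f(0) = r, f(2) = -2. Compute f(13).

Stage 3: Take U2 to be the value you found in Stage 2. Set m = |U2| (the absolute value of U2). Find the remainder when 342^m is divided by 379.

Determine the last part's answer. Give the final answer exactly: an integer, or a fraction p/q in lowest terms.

Stage 1: cross terms: (-14*-9 - -8*-8)=62, (-8*25 - -11*-9)=-299, (-11*22 - -20*25)=258, (-20*-8 - -14*22)=468; twice the area = |489| = 489; area = 489/2; answer 489/2
Stage 2: U1 = 489/2; threaded value p + q = 491; r = 42; f(3) = 2*(-2) - 3*(-3) - 1*(42) = -37; iterating: f(3)=-37, f(4)=-65, f(5)=-17, f(6)=198, f(7)=512, f(8)=447, f(9)=-840, f(10)=-3533, f(11)=-4993, f(12)=1453, f(13)=21418; answer 21418
Stage 3: U2 = 21418; m = 21418; squarings mod 379: 342^1=342, 342^2=232, 342^4=6, 342^8=36, 342^16=159, 342^32=267, 342^64=37, 342^128=232, 342^256=6, 342^512=36, 342^1024=159, 342^2048=267, 342^4096=37, 342^8192=232, 342^16384=6; 342^21418 = 342^2 * 342^8 * 342^32 * 342^128 * 342^256 * 342^512 * 342^4096 * 342^16384 = 165 (mod 379); answer 165

165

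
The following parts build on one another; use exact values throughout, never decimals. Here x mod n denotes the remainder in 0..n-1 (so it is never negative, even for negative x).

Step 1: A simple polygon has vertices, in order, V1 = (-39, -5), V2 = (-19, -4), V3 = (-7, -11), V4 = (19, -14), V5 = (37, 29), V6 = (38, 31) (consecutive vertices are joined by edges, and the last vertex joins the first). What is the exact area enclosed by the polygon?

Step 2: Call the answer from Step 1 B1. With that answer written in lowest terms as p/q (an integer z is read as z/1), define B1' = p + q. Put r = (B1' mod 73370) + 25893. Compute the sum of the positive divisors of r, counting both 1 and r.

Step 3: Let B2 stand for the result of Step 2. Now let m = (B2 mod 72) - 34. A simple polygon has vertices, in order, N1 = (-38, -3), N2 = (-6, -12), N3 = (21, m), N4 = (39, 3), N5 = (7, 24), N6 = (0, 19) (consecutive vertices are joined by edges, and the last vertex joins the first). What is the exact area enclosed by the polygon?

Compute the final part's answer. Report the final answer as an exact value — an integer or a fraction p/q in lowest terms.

Step 1: cross terms: (-39*-4 - -19*-5)=61, (-19*-11 - -7*-4)=181, (-7*-14 - 19*-11)=307, (19*29 - 37*-14)=1069, (37*31 - 38*29)=45, (38*-5 - -39*31)=1019; twice the area = |2682| = 2682; area = 1341; answer 1341
Step 2: B1 = 1341; threaded value p + q = 1342; r = 27235; 27235 = 5 * 13 * 419; sigma = (1 + 5) * (1 + 13) * (1 + 419) = 6 * 14 * 420 = 35280; answer 35280
Step 3: B2 = 35280; m = -34; cross terms: (-38*-12 - -6*-3)=438, (-6*-34 - 21*-12)=456, (21*3 - 39*-34)=1389, (39*24 - 7*3)=915, (7*19 - 0*24)=133, (0*-3 - -38*19)=722; twice the area = |4053| = 4053; area = 4053/2; answer 4053/2

4053/2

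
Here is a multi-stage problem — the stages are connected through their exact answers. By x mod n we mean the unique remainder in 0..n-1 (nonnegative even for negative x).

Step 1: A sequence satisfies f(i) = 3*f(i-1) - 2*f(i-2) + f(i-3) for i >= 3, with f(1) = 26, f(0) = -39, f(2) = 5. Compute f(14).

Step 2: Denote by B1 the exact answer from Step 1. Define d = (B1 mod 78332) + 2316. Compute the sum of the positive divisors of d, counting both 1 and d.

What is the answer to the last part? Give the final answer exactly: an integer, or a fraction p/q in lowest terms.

Step 1: f(3) = 3*(5) - 2*(26) + 1*(-39) = -76; iterating: f(3)=-76, f(4)=-212, f(5)=-479, f(6)=-1089, f(7)=-2521, f(8)=-5864, f(9)=-13639, f(10)=-31710, f(11)=-73716, f(12)=-171367, f(13)=-398379, f(14)=-926119; answer -926119
Step 2: B1 = -926119; d = 16181; 16181 = 11 * 1471; sigma = (1 + 11) * (1 + 1471) = 12 * 1472 = 17664; answer 17664

17664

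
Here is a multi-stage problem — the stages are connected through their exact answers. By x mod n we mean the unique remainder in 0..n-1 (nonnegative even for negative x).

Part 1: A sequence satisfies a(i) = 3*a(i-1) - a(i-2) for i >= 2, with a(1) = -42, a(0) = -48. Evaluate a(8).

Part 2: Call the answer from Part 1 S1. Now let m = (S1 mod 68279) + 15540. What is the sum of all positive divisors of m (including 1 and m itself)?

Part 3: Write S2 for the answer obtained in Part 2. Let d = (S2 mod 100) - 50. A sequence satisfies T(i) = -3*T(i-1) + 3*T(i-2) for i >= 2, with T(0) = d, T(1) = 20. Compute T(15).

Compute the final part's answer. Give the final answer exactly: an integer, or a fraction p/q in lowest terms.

1931615262

Part 1: a(2) = 3*(-42) - 1*(-48) = -78; iterating: a(2)=-78, a(3)=-192, a(4)=-498, a(5)=-1302, a(6)=-3408, a(7)=-8922, a(8)=-23358; answer -23358
Part 2: S1 = -23358; m = 60461; 60461 = 103 * 587; sigma = (1 + 103) * (1 + 587) = 104 * 588 = 61152; answer 61152
Part 3: S2 = 61152; d = 2; T(2) = -3*(20) + 3*(2) = -54; iterating: T(2)=-54, T(3)=222, T(4)=-828, T(5)=3150, T(6)=-11934, T(7)=45252, T(8)=-171558, T(9)=650430, T(10)=-2465964, T(11)=9349182, T(12)=-35445438, T(13)=134383860, T(14)=-509487894, T(15)=1931615262; answer 1931615262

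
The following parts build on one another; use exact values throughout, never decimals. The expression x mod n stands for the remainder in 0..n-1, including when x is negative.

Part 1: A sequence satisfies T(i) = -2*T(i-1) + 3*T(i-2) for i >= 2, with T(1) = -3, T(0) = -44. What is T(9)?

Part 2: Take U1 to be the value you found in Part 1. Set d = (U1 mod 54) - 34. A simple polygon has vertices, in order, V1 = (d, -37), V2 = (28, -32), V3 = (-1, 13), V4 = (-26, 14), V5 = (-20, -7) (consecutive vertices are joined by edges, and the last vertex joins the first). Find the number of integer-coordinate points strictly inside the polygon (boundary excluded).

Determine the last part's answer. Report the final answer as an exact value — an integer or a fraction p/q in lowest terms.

Part 1: T(2) = -2*(-3) + 3*(-44) = -126; iterating: T(2)=-126, T(3)=243, T(4)=-864, T(5)=2457, T(6)=-7506, T(7)=22383, T(8)=-67284, T(9)=201717; answer 201717
Part 2: U1 = 201717; d = -7; cross terms: (-7*-32 - 28*-37)=1260, (28*13 - -1*-32)=332, (-1*14 - -26*13)=324, (-26*-7 - -20*14)=462, (-20*-37 - -7*-7)=691; twice the area = |3069| = 3069; area = 3069/2; boundary points = 5 + 1 + 1 + 3 + 1 = 11; strictly interior points = area - boundary/2 + 1 = 1530; answer 1530

1530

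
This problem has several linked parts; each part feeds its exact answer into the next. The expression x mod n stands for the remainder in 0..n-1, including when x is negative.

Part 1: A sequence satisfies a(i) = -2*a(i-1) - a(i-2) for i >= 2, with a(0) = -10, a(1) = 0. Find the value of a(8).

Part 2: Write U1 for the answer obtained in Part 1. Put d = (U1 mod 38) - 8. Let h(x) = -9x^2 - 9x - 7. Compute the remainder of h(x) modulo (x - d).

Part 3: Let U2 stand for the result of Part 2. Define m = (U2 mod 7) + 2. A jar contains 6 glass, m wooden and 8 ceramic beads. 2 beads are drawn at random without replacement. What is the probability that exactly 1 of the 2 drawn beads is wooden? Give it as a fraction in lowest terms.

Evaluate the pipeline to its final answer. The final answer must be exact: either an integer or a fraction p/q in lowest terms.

42/95

Part 1: a(2) = -2*(0) - 1*(-10) = 10; iterating: a(2)=10, a(3)=-20, a(4)=30, a(5)=-40, a(6)=50, a(7)=-60, a(8)=70; answer 70
Part 2: U1 = 70; d = 24; remainder = value at the root: -9*(24)^2 - 9*(24)^1 - 7 = (-5184) + (-216) + (-7) = -5407; answer -5407
Part 3: U2 = -5407; m = 6; total draws C(20,2) = 190; favorable C(6,1)*C(14,1) = 84; P = 42/95; answer 42/95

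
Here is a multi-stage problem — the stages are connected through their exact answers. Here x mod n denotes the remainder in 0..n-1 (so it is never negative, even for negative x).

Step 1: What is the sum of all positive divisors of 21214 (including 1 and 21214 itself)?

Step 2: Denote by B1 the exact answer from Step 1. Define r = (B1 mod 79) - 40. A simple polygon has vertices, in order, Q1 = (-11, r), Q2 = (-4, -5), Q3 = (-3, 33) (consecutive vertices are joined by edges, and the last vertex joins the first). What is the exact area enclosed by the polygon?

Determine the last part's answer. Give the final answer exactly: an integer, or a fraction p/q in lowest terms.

297/2

Step 1: 21214 = 2 * 10607; sigma = (1 + 2) * (1 + 10607) = 3 * 10608 = 31824; answer 31824
Step 2: B1 = 31824; r = 26; cross terms: (-11*-5 - -4*26)=159, (-4*33 - -3*-5)=-147, (-3*26 - -11*33)=285; twice the area = |297| = 297; area = 297/2; answer 297/2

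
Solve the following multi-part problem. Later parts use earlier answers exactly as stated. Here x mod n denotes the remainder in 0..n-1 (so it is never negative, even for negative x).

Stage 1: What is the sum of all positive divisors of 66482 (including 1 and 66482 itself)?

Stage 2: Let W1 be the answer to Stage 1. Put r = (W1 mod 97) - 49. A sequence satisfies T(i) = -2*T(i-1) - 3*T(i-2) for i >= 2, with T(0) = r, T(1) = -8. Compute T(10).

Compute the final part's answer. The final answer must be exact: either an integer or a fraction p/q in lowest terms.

-1928

Stage 1: 66482 = 2 * 13 * 2557; sigma = (1 + 2) * (1 + 13) * (1 + 2557) = 3 * 14 * 2558 = 107436; answer 107436
Stage 2: W1 = 107436; r = 8; T(2) = -2*(-8) - 3*(8) = -8; iterating: T(2)=-8, T(3)=40, T(4)=-56, T(5)=-8, T(6)=184, T(7)=-344, T(8)=136, T(9)=760, T(10)=-1928; answer -1928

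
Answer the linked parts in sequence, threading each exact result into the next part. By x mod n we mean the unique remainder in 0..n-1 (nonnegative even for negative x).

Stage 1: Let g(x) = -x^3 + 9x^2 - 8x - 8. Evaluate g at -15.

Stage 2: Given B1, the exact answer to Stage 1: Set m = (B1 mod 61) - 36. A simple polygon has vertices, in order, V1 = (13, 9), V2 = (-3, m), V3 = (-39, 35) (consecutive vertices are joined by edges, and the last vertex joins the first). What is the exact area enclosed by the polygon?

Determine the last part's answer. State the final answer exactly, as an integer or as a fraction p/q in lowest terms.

806

Stage 1: -1*(-15)^3 + 9*(-15)^2 - 8*(-15)^1 - 8 = (3375) + (2025) + (120) + (-8) = 5512; answer 5512
Stage 2: B1 = 5512; m = -14; cross terms: (13*-14 - -3*9)=-155, (-3*35 - -39*-14)=-651, (-39*9 - 13*35)=-806; twice the area = |-1612| = 1612; area = 806; answer 806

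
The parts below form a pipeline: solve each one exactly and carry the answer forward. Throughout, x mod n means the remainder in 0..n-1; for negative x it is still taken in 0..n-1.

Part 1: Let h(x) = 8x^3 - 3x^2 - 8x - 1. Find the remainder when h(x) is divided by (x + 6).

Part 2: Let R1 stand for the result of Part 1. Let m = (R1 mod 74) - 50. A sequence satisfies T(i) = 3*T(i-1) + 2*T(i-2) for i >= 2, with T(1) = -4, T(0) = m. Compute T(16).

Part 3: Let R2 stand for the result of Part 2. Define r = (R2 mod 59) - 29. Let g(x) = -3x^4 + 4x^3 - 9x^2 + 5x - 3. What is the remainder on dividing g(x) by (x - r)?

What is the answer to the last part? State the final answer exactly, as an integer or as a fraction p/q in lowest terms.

-1306581

Part 1: remainder = value at the root: 8*(-6)^3 - 3*(-6)^2 - 8*(-6)^1 - 1 = (-1728) + (-108) + (48) + (-1) = -1789; answer -1789
Part 2: R1 = -1789; m = 11; T(2) = 3*(-4) + 2*(11) = 10; iterating: T(2)=10, T(3)=22, T(4)=86, T(5)=302, T(6)=1078, T(7)=3838, T(8)=13670, T(9)=48686, T(10)=173398, T(11)=617566, T(12)=2199494, T(13)=7833614, T(14)=27899830, T(15)=99366718, T(16)=353899814; answer 353899814
Part 3: R2 = 353899814; r = 26; remainder = value at the root: -3*(26)^4 + 4*(26)^3 - 9*(26)^2 + 5*(26)^1 - 3 = (-1370928) + (70304) + (-6084) + (130) + (-3) = -1306581; answer -1306581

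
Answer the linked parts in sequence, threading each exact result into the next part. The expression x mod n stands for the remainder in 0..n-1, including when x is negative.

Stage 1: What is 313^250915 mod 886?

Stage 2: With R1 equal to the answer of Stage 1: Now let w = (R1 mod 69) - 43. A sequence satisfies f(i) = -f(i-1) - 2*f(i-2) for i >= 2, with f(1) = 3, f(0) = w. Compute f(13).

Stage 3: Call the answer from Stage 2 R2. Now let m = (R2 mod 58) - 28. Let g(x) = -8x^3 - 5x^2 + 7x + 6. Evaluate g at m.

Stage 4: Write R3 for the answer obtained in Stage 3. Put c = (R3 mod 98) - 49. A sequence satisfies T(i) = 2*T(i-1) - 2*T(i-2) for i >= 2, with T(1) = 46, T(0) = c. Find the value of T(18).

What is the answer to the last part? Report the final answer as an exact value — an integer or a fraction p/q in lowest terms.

Stage 1: squarings mod 886: 313^1=313, 313^2=509, 313^4=369, 313^8=603, 313^16=349, 313^32=419, 313^64=133, 313^128=855, 313^256=75, 313^512=309, 313^1024=679, 313^2048=321, 313^4096=265, 313^8192=231, 313^16384=201, 313^32768=531, 313^65536=213, 313^131072=183; 313^250915 = 313^1 * 313^2 * 313^32 * 313^1024 * 313^4096 * 313^16384 * 313^32768 * 313^65536 * 313^131072 = 541 (mod 886); answer 541
Stage 2: R1 = 541; w = 15; f(2) = -1*(3) - 2*(15) = -33; iterating: f(2)=-33, f(3)=27, f(4)=39, f(5)=-93, f(6)=15, f(7)=171, f(8)=-201, f(9)=-141, f(10)=543, f(11)=-261, f(12)=-825, f(13)=1347; answer 1347
Stage 3: R2 = 1347; m = -15; -8*(-15)^3 - 5*(-15)^2 + 7*(-15)^1 + 6 = (27000) + (-1125) + (-105) + (6) = 25776; answer 25776
Stage 4: R3 = 25776; c = -47; T(2) = 2*(46) - 2*(-47) = 186; iterating: T(2)=186, T(3)=280, T(4)=188, T(5)=-184, T(6)=-744, T(7)=-1120, T(8)=-752, T(9)=736, T(10)=2976, T(11)=4480, T(12)=3008, T(13)=-2944, T(14)=-11904, T(15)=-17920, T(16)=-12032, T(17)=11776, T(18)=47616; answer 47616

47616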